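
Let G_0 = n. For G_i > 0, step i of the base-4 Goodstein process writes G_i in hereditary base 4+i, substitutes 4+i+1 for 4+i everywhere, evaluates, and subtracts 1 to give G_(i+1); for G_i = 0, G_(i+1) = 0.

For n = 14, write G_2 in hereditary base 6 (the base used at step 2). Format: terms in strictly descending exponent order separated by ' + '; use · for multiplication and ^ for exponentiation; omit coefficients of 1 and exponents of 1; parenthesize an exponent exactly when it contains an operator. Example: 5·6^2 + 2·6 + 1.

3·6

[0] 14 ≡ 3·4 + 2 (base 4). Lift 5: 17. −1: 16.
[1] 16 ≡ 3·5 + 1 (base 5). Lift 6: 19. −1: 18.
[2] 18 ≡ 3·6 (base 6). Lift 7: 21. −1: 20.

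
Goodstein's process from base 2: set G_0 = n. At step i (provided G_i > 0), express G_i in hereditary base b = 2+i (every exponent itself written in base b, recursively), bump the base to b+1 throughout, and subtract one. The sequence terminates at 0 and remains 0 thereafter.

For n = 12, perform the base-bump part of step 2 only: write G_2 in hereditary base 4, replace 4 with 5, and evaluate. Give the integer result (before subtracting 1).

(0) 12|_2 = 2^(2 + 1) + 2^2 ↦ 3^(3 + 1) + 3^3|_3 = 108 ⇒ 107
(1) 107|_3 = 3^(3 + 1) + 2·3^2 + 2·3 + 2 ↦ 4^(4 + 1) + 2·4^2 + 2·4 + 2|_4 = 1066 ⇒ 1065
(2) 1065|_4 = 4^(4 + 1) + 2·4^2 + 2·4 + 1 ↦ 5^(5 + 1) + 2·5^2 + 2·5 + 1|_5 = 15686 ⇒ 15685

15686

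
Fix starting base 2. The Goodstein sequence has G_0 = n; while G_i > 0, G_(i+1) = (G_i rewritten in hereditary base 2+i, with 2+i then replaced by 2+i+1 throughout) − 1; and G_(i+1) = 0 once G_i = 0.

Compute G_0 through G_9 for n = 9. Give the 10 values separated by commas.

G_0=9  [base 2] 2^(2 + 1) + 1  →[2↦3]→  3^(3 + 1) + 1 = 82  −1 ⇒ G_1=81
G_1=81  [base 3] 3^(3 + 1)  →[3↦4]→  4^(4 + 1) = 1024  −1 ⇒ G_2=1023
G_2=1023  [base 4] 3·4^4 + 3·4^3 + 3·4^2 + 3·4 + 3  →[4↦5]→  3·5^5 + 3·5^3 + 3·5^2 + 3·5 + 3 = 9843  −1 ⇒ G_3=9842
G_3=9842  [base 5] 3·5^5 + 3·5^3 + 3·5^2 + 3·5 + 2  →[5↦6]→  3·6^6 + 3·6^3 + 3·6^2 + 3·6 + 2 = 140744  −1 ⇒ G_4=140743
G_4=140743  [base 6] 3·6^6 + 3·6^3 + 3·6^2 + 3·6 + 1  →[6↦7]→  3·7^7 + 3·7^3 + 3·7^2 + 3·7 + 1 = 2471827  −1 ⇒ G_5=2471826
G_5=2471826  [base 7] 3·7^7 + 3·7^3 + 3·7^2 + 3·7  →[7↦8]→  3·8^8 + 3·8^3 + 3·8^2 + 3·8 = 50333400  −1 ⇒ G_6=50333399
G_6=50333399  [base 8] 3·8^8 + 3·8^3 + 3·8^2 + 2·8 + 7  →[8↦9]→  3·9^9 + 3·9^3 + 3·9^2 + 2·9 + 7 = 1162263922  −1 ⇒ G_7=1162263921
G_7=1162263921  [base 9] 3·9^9 + 3·9^3 + 3·9^2 + 2·9 + 6  →[9↦10]→  3·10^10 + 3·10^3 + 3·10^2 + 2·10 + 6 = 30000003326  −1 ⇒ G_8=30000003325
G_8=30000003325  [base 10] 3·10^10 + 3·10^3 + 3·10^2 + 2·10 + 5  →[10↦11]→  3·11^11 + 3·11^3 + 3·11^2 + 2·11 + 5 = 855935016216  −1 ⇒ G_9=855935016215

9, 81, 1023, 9842, 140743, 2471826, 50333399, 1162263921, 30000003325, 855935016215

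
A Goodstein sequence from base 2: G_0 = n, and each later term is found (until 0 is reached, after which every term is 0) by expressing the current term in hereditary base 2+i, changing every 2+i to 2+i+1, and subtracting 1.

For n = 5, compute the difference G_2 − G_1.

228

i=0: 5 = 2^2 + 1 (b=2); 2→3: 3^3 + 1 = 28; 28−1 = 27
i=1: 27 = 3^3 (b=3); 3→4: 4^4 = 256; 256−1 = 255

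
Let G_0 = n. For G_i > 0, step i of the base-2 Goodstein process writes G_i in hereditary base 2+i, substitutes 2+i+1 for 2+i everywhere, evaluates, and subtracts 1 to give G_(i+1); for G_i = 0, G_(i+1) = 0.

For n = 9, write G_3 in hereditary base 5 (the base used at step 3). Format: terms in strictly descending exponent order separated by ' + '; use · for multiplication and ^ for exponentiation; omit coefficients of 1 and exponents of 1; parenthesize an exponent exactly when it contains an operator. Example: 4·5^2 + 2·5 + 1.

3·5^5 + 3·5^3 + 3·5^2 + 3·5 + 2

G_0 = 9. HB_2(9) = 2^(2 + 1) + 1. Bump = 82. G_1 = 81.
G_1 = 81. HB_3(81) = 3^(3 + 1). Bump = 1024. G_2 = 1023.
G_2 = 1023. HB_4(1023) = 3·4^4 + 3·4^3 + 3·4^2 + 3·4 + 3. Bump = 9843. G_3 = 9842.
G_3 = 9842. HB_5(9842) = 3·5^5 + 3·5^3 + 3·5^2 + 3·5 + 2. Bump = 140744. G_4 = 140743.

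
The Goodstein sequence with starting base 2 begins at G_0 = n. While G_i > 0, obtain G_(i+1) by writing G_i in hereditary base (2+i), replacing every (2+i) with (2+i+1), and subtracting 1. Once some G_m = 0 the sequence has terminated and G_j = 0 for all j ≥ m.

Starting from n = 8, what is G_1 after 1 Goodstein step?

80

base 2: 8 = 2^(2 + 1); at 3: 3^(3 + 1) = 81; next = 80
base 3: 80 = 2·3^3 + 2·3^2 + 2·3 + 2; at 4: 2·4^4 + 2·4^2 + 2·4 + 2 = 554; next = 553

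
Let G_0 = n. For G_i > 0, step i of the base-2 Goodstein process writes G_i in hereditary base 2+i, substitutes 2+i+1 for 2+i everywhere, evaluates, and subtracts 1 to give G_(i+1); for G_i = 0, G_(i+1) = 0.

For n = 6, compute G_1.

29

G_0=6  [base 2] 2^2 + 2  →[2↦3]→  3^3 + 3 = 30  −1 ⇒ G_1=29
G_1=29  [base 3] 3^3 + 2  →[3↦4]→  4^4 + 2 = 258  −1 ⇒ G_2=257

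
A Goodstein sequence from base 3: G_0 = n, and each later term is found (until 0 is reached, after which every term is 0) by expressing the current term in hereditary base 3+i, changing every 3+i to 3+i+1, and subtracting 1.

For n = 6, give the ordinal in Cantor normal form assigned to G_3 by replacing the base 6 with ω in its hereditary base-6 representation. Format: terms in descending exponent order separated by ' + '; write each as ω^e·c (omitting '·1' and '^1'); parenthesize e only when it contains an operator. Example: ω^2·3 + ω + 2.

ω + 1

step 0: 6 = 2·3; sub 4 for 3: 2·4; = 8; G_1 = 8−1 = 7
step 1: 7 = 4 + 3; sub 5 for 4: 5 + 3; = 8; G_2 = 8−1 = 7
step 2: 7 = 5 + 2; sub 6 for 5: 6 + 2; = 8; G_3 = 8−1 = 7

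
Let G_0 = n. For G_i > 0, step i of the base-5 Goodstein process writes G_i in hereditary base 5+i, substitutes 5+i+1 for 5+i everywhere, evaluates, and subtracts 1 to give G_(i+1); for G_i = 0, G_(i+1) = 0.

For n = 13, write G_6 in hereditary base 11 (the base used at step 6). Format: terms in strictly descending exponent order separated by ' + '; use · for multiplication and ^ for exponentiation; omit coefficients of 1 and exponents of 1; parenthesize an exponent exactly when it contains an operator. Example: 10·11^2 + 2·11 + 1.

(0) 13|_5 = 2·5 + 3 ↦ 2·6 + 3|_6 = 15 ⇒ 14
(1) 14|_6 = 2·6 + 2 ↦ 2·7 + 2|_7 = 16 ⇒ 15
(2) 15|_7 = 2·7 + 1 ↦ 2·8 + 1|_8 = 17 ⇒ 16
(3) 16|_8 = 2·8 ↦ 2·9|_9 = 18 ⇒ 17
(4) 17|_9 = 9 + 8 ↦ 10 + 8|_10 = 18 ⇒ 17
(5) 17|_10 = 10 + 7 ↦ 11 + 7|_11 = 18 ⇒ 17
(6) 17|_11 = 11 + 6 ↦ 12 + 6|_12 = 18 ⇒ 17

11 + 6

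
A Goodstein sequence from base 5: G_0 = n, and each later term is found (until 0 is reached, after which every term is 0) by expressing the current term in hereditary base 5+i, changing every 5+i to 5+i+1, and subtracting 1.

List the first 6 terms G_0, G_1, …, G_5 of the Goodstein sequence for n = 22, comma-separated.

22, 25, 28, 31, 33, 35

(0) 22|_5 = 4·5 + 2 ↦ 4·6 + 2|_6 = 26 ⇒ 25
(1) 25|_6 = 4·6 + 1 ↦ 4·7 + 1|_7 = 29 ⇒ 28
(2) 28|_7 = 4·7 ↦ 4·8|_8 = 32 ⇒ 31
(3) 31|_8 = 3·8 + 7 ↦ 3·9 + 7|_9 = 34 ⇒ 33
(4) 33|_9 = 3·9 + 6 ↦ 3·10 + 6|_10 = 36 ⇒ 35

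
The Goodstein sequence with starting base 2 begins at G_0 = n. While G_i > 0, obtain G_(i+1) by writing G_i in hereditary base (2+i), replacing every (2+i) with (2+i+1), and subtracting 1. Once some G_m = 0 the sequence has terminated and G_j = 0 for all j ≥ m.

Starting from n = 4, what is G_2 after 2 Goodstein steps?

41

G_0 = 4. HB_2(4) = 2^2. Bump = 27. G_1 = 26.
G_1 = 26. HB_3(26) = 2·3^2 + 2·3 + 2. Bump = 42. G_2 = 41.
G_2 = 41. HB_4(41) = 2·4^2 + 2·4 + 1. Bump = 61. G_3 = 60.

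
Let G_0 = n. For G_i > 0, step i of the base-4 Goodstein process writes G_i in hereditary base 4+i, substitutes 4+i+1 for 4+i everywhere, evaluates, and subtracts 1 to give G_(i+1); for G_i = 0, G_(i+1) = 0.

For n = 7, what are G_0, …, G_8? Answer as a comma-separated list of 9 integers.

[0] 7 ≡ 4 + 3 (base 4). Lift 5: 8. −1: 7.
[1] 7 ≡ 5 + 2 (base 5). Lift 6: 8. −1: 7.
[2] 7 ≡ 6 + 1 (base 6). Lift 7: 8. −1: 7.
[3] 7 ≡ 7 (base 7). Lift 8: 8. −1: 7.
[4] 7 ≡ 7 (base 8). Lift 9: 7. −1: 6.
[5] 6 ≡ 6 (base 9). Lift 10: 6. −1: 5.
[6] 5 ≡ 5 (base 10). Lift 11: 5. −1: 4.
[7] 4 ≡ 4 (base 11). Lift 12: 4. −1: 3.

7, 7, 7, 7, 7, 6, 5, 4, 3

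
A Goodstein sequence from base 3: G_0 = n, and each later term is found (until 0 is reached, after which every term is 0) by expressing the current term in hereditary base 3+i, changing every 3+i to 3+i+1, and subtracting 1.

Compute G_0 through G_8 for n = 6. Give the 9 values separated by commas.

step 0: 6 = 2·3; sub 4 for 3: 2·4; = 8; G_1 = 8−1 = 7
step 1: 7 = 4 + 3; sub 5 for 4: 5 + 3; = 8; G_2 = 8−1 = 7
step 2: 7 = 5 + 2; sub 6 for 5: 6 + 2; = 8; G_3 = 8−1 = 7
step 3: 7 = 6 + 1; sub 7 for 6: 7 + 1; = 8; G_4 = 8−1 = 7
step 4: 7 = 7; sub 8 for 7: 8; = 8; G_5 = 8−1 = 7
step 5: 7 = 7; sub 9 for 8: 7; = 7; G_6 = 7−1 = 6
step 6: 6 = 6; sub 10 for 9: 6; = 6; G_7 = 6−1 = 5
step 7: 5 = 5; sub 11 for 10: 5; = 5; G_8 = 5−1 = 4

6, 7, 7, 7, 7, 7, 6, 5, 4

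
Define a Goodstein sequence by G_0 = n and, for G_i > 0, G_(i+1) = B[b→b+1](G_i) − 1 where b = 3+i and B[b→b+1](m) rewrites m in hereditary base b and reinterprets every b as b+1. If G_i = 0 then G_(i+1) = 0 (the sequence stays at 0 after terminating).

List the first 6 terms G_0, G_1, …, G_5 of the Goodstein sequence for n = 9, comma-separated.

9, 15, 17, 19, 21, 23

G_0=9  [base 3] 3^2  →[3↦4]→  4^2 = 16  −1 ⇒ G_1=15
G_1=15  [base 4] 3·4 + 3  →[4↦5]→  3·5 + 3 = 18  −1 ⇒ G_2=17
G_2=17  [base 5] 3·5 + 2  →[5↦6]→  3·6 + 2 = 20  −1 ⇒ G_3=19
G_3=19  [base 6] 3·6 + 1  →[6↦7]→  3·7 + 1 = 22  −1 ⇒ G_4=21
G_4=21  [base 7] 3·7  →[7↦8]→  3·8 = 24  −1 ⇒ G_5=23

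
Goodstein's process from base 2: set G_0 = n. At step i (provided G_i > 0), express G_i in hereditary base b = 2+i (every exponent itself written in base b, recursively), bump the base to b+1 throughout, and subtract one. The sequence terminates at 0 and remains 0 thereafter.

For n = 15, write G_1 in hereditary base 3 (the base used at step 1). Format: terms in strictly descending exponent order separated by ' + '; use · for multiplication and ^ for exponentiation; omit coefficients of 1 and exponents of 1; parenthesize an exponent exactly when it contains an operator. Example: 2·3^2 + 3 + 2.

step 0: 15 = 2^(2 + 1) + 2^2 + 2 + 1; sub 3 for 2: 3^(3 + 1) + 3^3 + 3 + 1; = 112; G_1 = 112−1 = 111
step 1: 111 = 3^(3 + 1) + 3^3 + 3; sub 4 for 3: 4^(4 + 1) + 4^4 + 4; = 1284; G_2 = 1284−1 = 1283

3^(3 + 1) + 3^3 + 3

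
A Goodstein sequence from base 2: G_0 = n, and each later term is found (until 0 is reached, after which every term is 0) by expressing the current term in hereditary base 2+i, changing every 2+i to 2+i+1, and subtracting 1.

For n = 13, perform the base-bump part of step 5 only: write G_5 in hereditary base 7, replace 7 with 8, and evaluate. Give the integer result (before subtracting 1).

i=0: 13 = 2^(2 + 1) + 2^2 + 1 (b=2); 2→3: 3^(3 + 1) + 3^3 + 1 = 109; 109−1 = 108
i=1: 108 = 3^(3 + 1) + 3^3 (b=3); 3→4: 4^(4 + 1) + 4^4 = 1280; 1280−1 = 1279
i=2: 1279 = 4^(4 + 1) + 3·4^3 + 3·4^2 + 3·4 + 3 (b=4); 4→5: 5^(5 + 1) + 3·5^3 + 3·5^2 + 3·5 + 3 = 16093; 16093−1 = 16092
i=3: 16092 = 5^(5 + 1) + 3·5^3 + 3·5^2 + 3·5 + 2 (b=5); 5→6: 6^(6 + 1) + 3·6^3 + 3·6^2 + 3·6 + 2 = 280712; 280712−1 = 280711
i=4: 280711 = 6^(6 + 1) + 3·6^3 + 3·6^2 + 3·6 + 1 (b=6); 6→7: 7^(7 + 1) + 3·7^3 + 3·7^2 + 3·7 + 1 = 5765999; 5765999−1 = 5765998
i=5: 5765998 = 7^(7 + 1) + 3·7^3 + 3·7^2 + 3·7 (b=7); 7→8: 8^(8 + 1) + 3·8^3 + 3·8^2 + 3·8 = 134219480; 134219480−1 = 134219479

134219480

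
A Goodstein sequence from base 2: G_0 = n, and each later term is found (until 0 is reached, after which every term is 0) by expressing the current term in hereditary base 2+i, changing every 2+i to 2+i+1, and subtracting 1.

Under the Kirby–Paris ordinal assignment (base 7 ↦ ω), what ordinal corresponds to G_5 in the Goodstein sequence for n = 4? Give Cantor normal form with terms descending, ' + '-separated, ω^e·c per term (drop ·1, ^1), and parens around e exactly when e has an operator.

ω^2·2 + ω + 4

(0) 4|_2 = 2^2 ↦ 3^3|_3 = 27 ⇒ 26
(1) 26|_3 = 2·3^2 + 2·3 + 2 ↦ 2·4^2 + 2·4 + 2|_4 = 42 ⇒ 41
(2) 41|_4 = 2·4^2 + 2·4 + 1 ↦ 2·5^2 + 2·5 + 1|_5 = 61 ⇒ 60
(3) 60|_5 = 2·5^2 + 2·5 ↦ 2·6^2 + 2·6|_6 = 84 ⇒ 83
(4) 83|_6 = 2·6^2 + 6 + 5 ↦ 2·7^2 + 7 + 5|_7 = 110 ⇒ 109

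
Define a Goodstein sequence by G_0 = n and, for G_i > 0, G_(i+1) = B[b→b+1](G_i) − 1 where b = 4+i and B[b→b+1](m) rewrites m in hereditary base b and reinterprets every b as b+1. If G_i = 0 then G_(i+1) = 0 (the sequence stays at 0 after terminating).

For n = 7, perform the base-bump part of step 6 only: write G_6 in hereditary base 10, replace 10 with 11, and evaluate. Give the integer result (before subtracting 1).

5

step 0: 7 = 4 + 3; sub 5 for 4: 5 + 3; = 8; G_1 = 8−1 = 7
step 1: 7 = 5 + 2; sub 6 for 5: 6 + 2; = 8; G_2 = 8−1 = 7
step 2: 7 = 6 + 1; sub 7 for 6: 7 + 1; = 8; G_3 = 8−1 = 7
step 3: 7 = 7; sub 8 for 7: 8; = 8; G_4 = 8−1 = 7
step 4: 7 = 7; sub 9 for 8: 7; = 7; G_5 = 7−1 = 6
step 5: 6 = 6; sub 10 for 9: 6; = 6; G_6 = 6−1 = 5
step 6: 5 = 5; sub 11 for 10: 5; = 5; G_7 = 5−1 = 4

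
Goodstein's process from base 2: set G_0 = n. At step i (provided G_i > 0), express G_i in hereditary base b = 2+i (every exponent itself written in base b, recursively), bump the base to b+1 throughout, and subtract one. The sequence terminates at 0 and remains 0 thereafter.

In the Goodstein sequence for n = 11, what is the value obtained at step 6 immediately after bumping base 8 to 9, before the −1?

G_0=11  [base 2] 2^(2 + 1) + 2 + 1  →[2↦3]→  3^(3 + 1) + 3 + 1 = 85  −1 ⇒ G_1=84
G_1=84  [base 3] 3^(3 + 1) + 3  →[3↦4]→  4^(4 + 1) + 4 = 1028  −1 ⇒ G_2=1027
G_2=1027  [base 4] 4^(4 + 1) + 3  →[4↦5]→  5^(5 + 1) + 3 = 15628  −1 ⇒ G_3=15627
G_3=15627  [base 5] 5^(5 + 1) + 2  →[5↦6]→  6^(6 + 1) + 2 = 279938  −1 ⇒ G_4=279937
G_4=279937  [base 6] 6^(6 + 1) + 1  →[6↦7]→  7^(7 + 1) + 1 = 5764802  −1 ⇒ G_5=5764801
G_5=5764801  [base 7] 7^(7 + 1)  →[7↦8]→  8^(8 + 1) = 134217728  −1 ⇒ G_6=134217727
G_6=134217727  [base 8] 7·8^8 + 7·8^7 + 7·8^6 + 7·8^5 + 7·8^4 + 7·8^3 + 7·8^2 + 7·8 + 7  →[8↦9]→  7·9^9 + 7·9^7 + 7·9^6 + 7·9^5 + 7·9^4 + 7·9^3 + 7·9^2 + 7·9 + 7 = 2749609303  −1 ⇒ G_7=2749609302

2749609303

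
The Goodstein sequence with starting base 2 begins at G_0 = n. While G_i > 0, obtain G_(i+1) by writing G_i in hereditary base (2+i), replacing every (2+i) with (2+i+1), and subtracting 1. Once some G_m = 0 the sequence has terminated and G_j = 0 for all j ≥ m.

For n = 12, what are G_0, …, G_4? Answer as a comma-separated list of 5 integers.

12 —HB2→ 2^(2 + 1) + 2^2 —bump→ 3^(3 + 1) + 3^3 = 108 —(−1)→ 107
107 —HB3→ 3^(3 + 1) + 2·3^2 + 2·3 + 2 —bump→ 4^(4 + 1) + 2·4^2 + 2·4 + 2 = 1066 —(−1)→ 1065
1065 —HB4→ 4^(4 + 1) + 2·4^2 + 2·4 + 1 —bump→ 5^(5 + 1) + 2·5^2 + 2·5 + 1 = 15686 —(−1)→ 15685
15685 —HB5→ 5^(5 + 1) + 2·5^2 + 2·5 —bump→ 6^(6 + 1) + 2·6^2 + 2·6 = 280020 —(−1)→ 280019

12, 107, 1065, 15685, 280019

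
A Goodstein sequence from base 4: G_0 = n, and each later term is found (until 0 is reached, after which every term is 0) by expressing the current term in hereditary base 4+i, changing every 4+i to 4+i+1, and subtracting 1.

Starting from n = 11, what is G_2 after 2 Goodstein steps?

[0] 11 ≡ 2·4 + 3 (base 4). Lift 5: 13. −1: 12.
[1] 12 ≡ 2·5 + 2 (base 5). Lift 6: 14. −1: 13.
[2] 13 ≡ 2·6 + 1 (base 6). Lift 7: 15. −1: 14.

13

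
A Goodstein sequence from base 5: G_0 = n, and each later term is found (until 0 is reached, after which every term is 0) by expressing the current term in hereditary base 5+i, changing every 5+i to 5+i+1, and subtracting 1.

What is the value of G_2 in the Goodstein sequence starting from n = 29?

51

base 5: 29 = 5^2 + 4; at 6: 6^2 + 4 = 40; next = 39
base 6: 39 = 6^2 + 3; at 7: 7^2 + 3 = 52; next = 51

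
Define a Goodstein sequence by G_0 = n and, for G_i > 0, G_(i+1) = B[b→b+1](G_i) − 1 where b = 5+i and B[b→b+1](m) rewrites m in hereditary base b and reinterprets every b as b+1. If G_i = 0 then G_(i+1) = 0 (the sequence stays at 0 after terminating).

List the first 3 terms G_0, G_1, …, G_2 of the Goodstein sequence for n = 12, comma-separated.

base 5: 12 = 2·5 + 2; at 6: 2·6 + 2 = 14; next = 13
base 6: 13 = 2·6 + 1; at 7: 2·7 + 1 = 15; next = 14

12, 13, 14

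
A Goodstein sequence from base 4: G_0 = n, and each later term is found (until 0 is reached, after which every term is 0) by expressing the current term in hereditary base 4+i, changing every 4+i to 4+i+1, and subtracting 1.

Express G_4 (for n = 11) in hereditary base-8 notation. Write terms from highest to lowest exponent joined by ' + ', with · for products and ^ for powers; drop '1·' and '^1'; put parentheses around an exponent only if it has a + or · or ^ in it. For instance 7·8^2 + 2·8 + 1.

base 4: 11 = 2·4 + 3; at 5: 2·5 + 3 = 13; next = 12
base 5: 12 = 2·5 + 2; at 6: 2·6 + 2 = 14; next = 13
base 6: 13 = 2·6 + 1; at 7: 2·7 + 1 = 15; next = 14
base 7: 14 = 2·7; at 8: 2·8 = 16; next = 15

8 + 7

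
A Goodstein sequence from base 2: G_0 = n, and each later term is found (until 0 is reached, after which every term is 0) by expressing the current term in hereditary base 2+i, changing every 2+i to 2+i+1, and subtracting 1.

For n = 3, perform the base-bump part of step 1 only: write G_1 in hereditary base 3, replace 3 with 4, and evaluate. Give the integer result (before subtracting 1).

3 —HB2→ 2 + 1 —bump→ 3 + 1 = 4 —(−1)→ 3
3 —HB3→ 3 —bump→ 4 = 4 —(−1)→ 3

4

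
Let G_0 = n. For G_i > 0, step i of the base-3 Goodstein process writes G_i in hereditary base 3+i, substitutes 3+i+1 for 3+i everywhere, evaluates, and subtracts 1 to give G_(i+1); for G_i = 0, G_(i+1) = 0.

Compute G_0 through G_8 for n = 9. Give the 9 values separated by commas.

i=0: 9 = 3^2 (b=3); 3→4: 4^2 = 16; 16−1 = 15
i=1: 15 = 3·4 + 3 (b=4); 4→5: 3·5 + 3 = 18; 18−1 = 17
i=2: 17 = 3·5 + 2 (b=5); 5→6: 3·6 + 2 = 20; 20−1 = 19
i=3: 19 = 3·6 + 1 (b=6); 6→7: 3·7 + 1 = 22; 22−1 = 21
i=4: 21 = 3·7 (b=7); 7→8: 3·8 = 24; 24−1 = 23
i=5: 23 = 2·8 + 7 (b=8); 8→9: 2·9 + 7 = 25; 25−1 = 24
i=6: 24 = 2·9 + 6 (b=9); 9→10: 2·10 + 6 = 26; 26−1 = 25
i=7: 25 = 2·10 + 5 (b=10); 10→11: 2·11 + 5 = 27; 27−1 = 26

9, 15, 17, 19, 21, 23, 24, 25, 26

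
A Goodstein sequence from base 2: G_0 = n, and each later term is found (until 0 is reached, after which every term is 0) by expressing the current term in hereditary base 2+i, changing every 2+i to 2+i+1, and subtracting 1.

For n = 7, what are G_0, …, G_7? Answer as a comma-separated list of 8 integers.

G_0 = 7. HB_2(7) = 2^2 + 2 + 1. Bump = 31. G_1 = 30.
G_1 = 30. HB_3(30) = 3^3 + 3. Bump = 260. G_2 = 259.
G_2 = 259. HB_4(259) = 4^4 + 3. Bump = 3128. G_3 = 3127.
G_3 = 3127. HB_5(3127) = 5^5 + 2. Bump = 46658. G_4 = 46657.
G_4 = 46657. HB_6(46657) = 6^6 + 1. Bump = 823544. G_5 = 823543.
G_5 = 823543. HB_7(823543) = 7^7. Bump = 16777216. G_6 = 16777215.
G_6 = 16777215. HB_8(16777215) = 7·8^7 + 7·8^6 + 7·8^5 + 7·8^4 + 7·8^3 + 7·8^2 + 7·8 + 7. Bump = 37665880. G_7 = 37665879.

7, 30, 259, 3127, 46657, 823543, 16777215, 37665879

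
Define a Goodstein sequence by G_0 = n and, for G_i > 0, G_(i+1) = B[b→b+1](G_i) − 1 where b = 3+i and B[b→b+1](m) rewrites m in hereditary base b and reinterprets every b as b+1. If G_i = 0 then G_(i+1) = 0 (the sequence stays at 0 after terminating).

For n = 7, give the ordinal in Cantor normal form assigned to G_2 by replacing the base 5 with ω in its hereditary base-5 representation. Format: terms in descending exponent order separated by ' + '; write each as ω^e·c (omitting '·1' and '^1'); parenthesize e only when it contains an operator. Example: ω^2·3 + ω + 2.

[0] 7 ≡ 2·3 + 1 (base 3). Lift 4: 9. −1: 8.
[1] 8 ≡ 2·4 (base 4). Lift 5: 10. −1: 9.
[2] 9 ≡ 5 + 4 (base 5). Lift 6: 10. −1: 9.

ω + 4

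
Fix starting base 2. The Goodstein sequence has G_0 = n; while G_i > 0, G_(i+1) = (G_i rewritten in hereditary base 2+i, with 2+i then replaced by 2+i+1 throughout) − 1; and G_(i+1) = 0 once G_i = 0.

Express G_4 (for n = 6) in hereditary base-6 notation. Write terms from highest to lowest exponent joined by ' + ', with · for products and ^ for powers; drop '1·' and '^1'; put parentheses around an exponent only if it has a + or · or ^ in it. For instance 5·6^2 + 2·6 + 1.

i=0: 6 = 2^2 + 2 (b=2); 2→3: 3^3 + 3 = 30; 30−1 = 29
i=1: 29 = 3^3 + 2 (b=3); 3→4: 4^4 + 2 = 258; 258−1 = 257
i=2: 257 = 4^4 + 1 (b=4); 4→5: 5^5 + 1 = 3126; 3126−1 = 3125
i=3: 3125 = 5^5 (b=5); 5→6: 6^6 = 46656; 46656−1 = 46655
i=4: 46655 = 5·6^5 + 5·6^4 + 5·6^3 + 5·6^2 + 5·6 + 5 (b=6); 6→7: 5·7^5 + 5·7^4 + 5·7^3 + 5·7^2 + 5·7 + 5 = 98040; 98040−1 = 98039

5·6^5 + 5·6^4 + 5·6^3 + 5·6^2 + 5·6 + 5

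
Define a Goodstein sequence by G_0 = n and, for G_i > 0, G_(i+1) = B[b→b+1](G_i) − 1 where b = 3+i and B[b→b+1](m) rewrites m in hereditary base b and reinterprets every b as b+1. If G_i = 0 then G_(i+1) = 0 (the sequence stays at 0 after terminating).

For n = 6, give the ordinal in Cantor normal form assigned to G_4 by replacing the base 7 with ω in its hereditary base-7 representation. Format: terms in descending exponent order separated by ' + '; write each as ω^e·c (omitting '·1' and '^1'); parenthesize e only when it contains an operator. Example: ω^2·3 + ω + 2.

G_0 = 6. HB_3(6) = 2·3. Bump = 8. G_1 = 7.
G_1 = 7. HB_4(7) = 4 + 3. Bump = 8. G_2 = 7.
G_2 = 7. HB_5(7) = 5 + 2. Bump = 8. G_3 = 7.
G_3 = 7. HB_6(7) = 6 + 1. Bump = 8. G_4 = 7.
G_4 = 7. HB_7(7) = 7. Bump = 8. G_5 = 7.

ω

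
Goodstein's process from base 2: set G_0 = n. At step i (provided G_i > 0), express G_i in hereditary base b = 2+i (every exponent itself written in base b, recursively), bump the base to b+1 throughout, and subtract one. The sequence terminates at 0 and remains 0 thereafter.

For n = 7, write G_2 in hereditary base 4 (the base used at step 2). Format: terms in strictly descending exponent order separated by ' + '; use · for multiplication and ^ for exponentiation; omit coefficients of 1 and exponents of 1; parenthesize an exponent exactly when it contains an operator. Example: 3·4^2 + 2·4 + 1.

i=0: 7 = 2^2 + 2 + 1 (b=2); 2→3: 3^3 + 3 + 1 = 31; 31−1 = 30
i=1: 30 = 3^3 + 3 (b=3); 3→4: 4^4 + 4 = 260; 260−1 = 259

4^4 + 3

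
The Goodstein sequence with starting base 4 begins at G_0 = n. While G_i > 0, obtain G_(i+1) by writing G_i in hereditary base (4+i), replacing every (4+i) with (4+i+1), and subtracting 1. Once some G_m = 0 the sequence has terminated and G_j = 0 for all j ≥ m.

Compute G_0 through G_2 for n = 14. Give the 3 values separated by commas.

base 4: 14 = 3·4 + 2; at 5: 3·5 + 2 = 17; next = 16
base 5: 16 = 3·5 + 1; at 6: 3·6 + 1 = 19; next = 18

14, 16, 18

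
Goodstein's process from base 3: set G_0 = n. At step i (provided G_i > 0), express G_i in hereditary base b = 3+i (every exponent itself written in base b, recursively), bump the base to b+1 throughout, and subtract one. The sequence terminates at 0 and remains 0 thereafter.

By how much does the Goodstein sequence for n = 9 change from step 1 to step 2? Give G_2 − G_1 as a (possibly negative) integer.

2

step 0: 9 = 3^2; sub 4 for 3: 4^2; = 16; G_1 = 16−1 = 15
step 1: 15 = 3·4 + 3; sub 5 for 4: 3·5 + 3; = 18; G_2 = 18−1 = 17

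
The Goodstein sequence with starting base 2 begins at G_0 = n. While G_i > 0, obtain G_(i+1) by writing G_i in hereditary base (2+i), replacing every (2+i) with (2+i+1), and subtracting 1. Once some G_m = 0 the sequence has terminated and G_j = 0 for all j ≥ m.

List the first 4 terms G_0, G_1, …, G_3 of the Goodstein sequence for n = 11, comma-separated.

11, 84, 1027, 15627

G_0=11  [base 2] 2^(2 + 1) + 2 + 1  →[2↦3]→  3^(3 + 1) + 3 + 1 = 85  −1 ⇒ G_1=84
G_1=84  [base 3] 3^(3 + 1) + 3  →[3↦4]→  4^(4 + 1) + 4 = 1028  −1 ⇒ G_2=1027
G_2=1027  [base 4] 4^(4 + 1) + 3  →[4↦5]→  5^(5 + 1) + 3 = 15628  −1 ⇒ G_3=15627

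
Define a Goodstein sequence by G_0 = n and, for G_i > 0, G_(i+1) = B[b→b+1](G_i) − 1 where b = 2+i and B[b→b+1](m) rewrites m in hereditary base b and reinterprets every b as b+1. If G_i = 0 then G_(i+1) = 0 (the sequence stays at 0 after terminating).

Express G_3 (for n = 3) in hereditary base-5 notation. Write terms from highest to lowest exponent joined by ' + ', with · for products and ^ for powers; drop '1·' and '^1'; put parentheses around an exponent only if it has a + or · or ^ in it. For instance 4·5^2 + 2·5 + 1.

G_0 = 3. HB_2(3) = 2 + 1. Bump = 4. G_1 = 3.
G_1 = 3. HB_3(3) = 3. Bump = 4. G_2 = 3.
G_2 = 3. HB_4(3) = 3. Bump = 3. G_3 = 2.
G_3 = 2. HB_5(2) = 2. Bump = 2. G_4 = 1.

2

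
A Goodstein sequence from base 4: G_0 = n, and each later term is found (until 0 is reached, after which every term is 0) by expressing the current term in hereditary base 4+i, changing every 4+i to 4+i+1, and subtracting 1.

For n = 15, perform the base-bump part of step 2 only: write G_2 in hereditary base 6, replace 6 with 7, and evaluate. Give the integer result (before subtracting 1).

G_0=15  [base 4] 3·4 + 3  →[4↦5]→  3·5 + 3 = 18  −1 ⇒ G_1=17
G_1=17  [base 5] 3·5 + 2  →[5↦6]→  3·6 + 2 = 20  −1 ⇒ G_2=19

22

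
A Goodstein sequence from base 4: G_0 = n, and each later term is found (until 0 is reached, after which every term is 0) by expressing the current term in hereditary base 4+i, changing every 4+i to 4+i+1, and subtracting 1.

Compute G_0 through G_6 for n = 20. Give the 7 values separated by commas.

20, 29, 39, 51, 65, 81, 99

[0] 20 ≡ 4^2 + 4 (base 4). Lift 5: 30. −1: 29.
[1] 29 ≡ 5^2 + 4 (base 5). Lift 6: 40. −1: 39.
[2] 39 ≡ 6^2 + 3 (base 6). Lift 7: 52. −1: 51.
[3] 51 ≡ 7^2 + 2 (base 7). Lift 8: 66. −1: 65.
[4] 65 ≡ 8^2 + 1 (base 8). Lift 9: 82. −1: 81.
[5] 81 ≡ 9^2 (base 9). Lift 10: 100. −1: 99.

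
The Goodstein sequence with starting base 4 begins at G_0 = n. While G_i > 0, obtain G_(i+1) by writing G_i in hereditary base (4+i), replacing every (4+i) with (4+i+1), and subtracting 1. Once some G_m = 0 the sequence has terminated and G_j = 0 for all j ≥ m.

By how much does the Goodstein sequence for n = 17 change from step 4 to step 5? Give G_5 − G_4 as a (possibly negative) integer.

G_0 = 17. HB_4(17) = 4^2 + 1. Bump = 26. G_1 = 25.
G_1 = 25. HB_5(25) = 5^2. Bump = 36. G_2 = 35.
G_2 = 35. HB_6(35) = 5·6 + 5. Bump = 40. G_3 = 39.
G_3 = 39. HB_7(39) = 5·7 + 4. Bump = 44. G_4 = 43.
G_4 = 43. HB_8(43) = 5·8 + 3. Bump = 48. G_5 = 47.

4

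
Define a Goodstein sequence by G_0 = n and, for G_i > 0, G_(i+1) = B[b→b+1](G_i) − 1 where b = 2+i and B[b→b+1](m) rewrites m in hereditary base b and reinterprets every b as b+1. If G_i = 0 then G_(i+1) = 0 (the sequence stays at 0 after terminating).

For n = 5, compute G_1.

step 0: 5 = 2^2 + 1; sub 3 for 2: 3^3 + 1; = 28; G_1 = 28−1 = 27
step 1: 27 = 3^3; sub 4 for 3: 4^4; = 256; G_2 = 256−1 = 255

27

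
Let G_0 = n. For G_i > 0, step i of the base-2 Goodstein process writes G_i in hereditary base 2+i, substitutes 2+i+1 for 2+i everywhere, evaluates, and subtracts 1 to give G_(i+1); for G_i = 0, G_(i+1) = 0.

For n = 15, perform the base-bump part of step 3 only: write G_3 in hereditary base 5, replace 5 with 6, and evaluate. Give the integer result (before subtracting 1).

326594

step 0: 15 = 2^(2 + 1) + 2^2 + 2 + 1; sub 3 for 2: 3^(3 + 1) + 3^3 + 3 + 1; = 112; G_1 = 112−1 = 111
step 1: 111 = 3^(3 + 1) + 3^3 + 3; sub 4 for 3: 4^(4 + 1) + 4^4 + 4; = 1284; G_2 = 1284−1 = 1283
step 2: 1283 = 4^(4 + 1) + 4^4 + 3; sub 5 for 4: 5^(5 + 1) + 5^5 + 3; = 18753; G_3 = 18753−1 = 18752
step 3: 18752 = 5^(5 + 1) + 5^5 + 2; sub 6 for 5: 6^(6 + 1) + 6^6 + 2; = 326594; G_4 = 326594−1 = 326593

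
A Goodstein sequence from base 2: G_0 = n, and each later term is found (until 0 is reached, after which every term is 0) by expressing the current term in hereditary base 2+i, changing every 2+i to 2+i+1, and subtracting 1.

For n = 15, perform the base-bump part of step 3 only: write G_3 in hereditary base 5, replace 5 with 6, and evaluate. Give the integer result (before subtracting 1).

326594

base 2: 15 = 2^(2 + 1) + 2^2 + 2 + 1; at 3: 3^(3 + 1) + 3^3 + 3 + 1 = 112; next = 111
base 3: 111 = 3^(3 + 1) + 3^3 + 3; at 4: 4^(4 + 1) + 4^4 + 4 = 1284; next = 1283
base 4: 1283 = 4^(4 + 1) + 4^4 + 3; at 5: 5^(5 + 1) + 5^5 + 3 = 18753; next = 18752
base 5: 18752 = 5^(5 + 1) + 5^5 + 2; at 6: 6^(6 + 1) + 6^6 + 2 = 326594; next = 326593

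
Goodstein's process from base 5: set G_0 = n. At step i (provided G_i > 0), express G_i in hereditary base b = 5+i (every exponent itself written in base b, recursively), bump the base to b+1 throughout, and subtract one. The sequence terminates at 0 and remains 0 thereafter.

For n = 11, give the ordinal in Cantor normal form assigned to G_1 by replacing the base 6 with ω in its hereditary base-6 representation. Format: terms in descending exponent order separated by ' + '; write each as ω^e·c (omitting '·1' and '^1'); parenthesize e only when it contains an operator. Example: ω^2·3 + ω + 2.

ω·2

step 0: 11 = 2·5 + 1; sub 6 for 5: 2·6 + 1; = 13; G_1 = 13−1 = 12
step 1: 12 = 2·6; sub 7 for 6: 2·7; = 14; G_2 = 14−1 = 13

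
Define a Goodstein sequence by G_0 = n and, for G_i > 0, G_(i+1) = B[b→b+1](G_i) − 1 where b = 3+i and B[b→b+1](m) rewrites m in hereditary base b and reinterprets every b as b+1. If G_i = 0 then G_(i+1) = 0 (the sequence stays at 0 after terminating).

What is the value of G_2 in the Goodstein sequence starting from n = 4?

4

(0) 4|_3 = 3 + 1 ↦ 4 + 1|_4 = 5 ⇒ 4
(1) 4|_4 = 4 ↦ 5|_5 = 5 ⇒ 4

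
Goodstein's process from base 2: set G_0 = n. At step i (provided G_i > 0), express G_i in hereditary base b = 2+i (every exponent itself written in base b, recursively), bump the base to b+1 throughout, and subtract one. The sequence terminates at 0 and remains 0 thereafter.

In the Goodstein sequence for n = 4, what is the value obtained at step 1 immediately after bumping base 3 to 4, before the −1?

4 —HB2→ 2^2 —bump→ 3^3 = 27 —(−1)→ 26
26 —HB3→ 2·3^2 + 2·3 + 2 —bump→ 2·4^2 + 2·4 + 2 = 42 —(−1)→ 41

42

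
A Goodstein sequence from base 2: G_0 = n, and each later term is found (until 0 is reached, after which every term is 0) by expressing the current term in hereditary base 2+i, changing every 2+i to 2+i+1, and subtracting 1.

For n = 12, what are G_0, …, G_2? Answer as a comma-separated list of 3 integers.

G_0=12  [base 2] 2^(2 + 1) + 2^2  →[2↦3]→  3^(3 + 1) + 3^3 = 108  −1 ⇒ G_1=107
G_1=107  [base 3] 3^(3 + 1) + 2·3^2 + 2·3 + 2  →[3↦4]→  4^(4 + 1) + 2·4^2 + 2·4 + 2 = 1066  −1 ⇒ G_2=1065

12, 107, 1065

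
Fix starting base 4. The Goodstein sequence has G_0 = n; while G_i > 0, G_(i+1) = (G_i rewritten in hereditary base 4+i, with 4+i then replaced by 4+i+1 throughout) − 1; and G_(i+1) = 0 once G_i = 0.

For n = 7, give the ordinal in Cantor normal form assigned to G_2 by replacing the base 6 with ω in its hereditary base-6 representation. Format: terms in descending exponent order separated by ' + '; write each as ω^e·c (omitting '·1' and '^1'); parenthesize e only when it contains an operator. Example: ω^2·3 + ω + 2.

ω + 1

7 —HB4→ 4 + 3 —bump→ 5 + 3 = 8 —(−1)→ 7
7 —HB5→ 5 + 2 —bump→ 6 + 2 = 8 —(−1)→ 7
7 —HB6→ 6 + 1 —bump→ 7 + 1 = 8 —(−1)→ 7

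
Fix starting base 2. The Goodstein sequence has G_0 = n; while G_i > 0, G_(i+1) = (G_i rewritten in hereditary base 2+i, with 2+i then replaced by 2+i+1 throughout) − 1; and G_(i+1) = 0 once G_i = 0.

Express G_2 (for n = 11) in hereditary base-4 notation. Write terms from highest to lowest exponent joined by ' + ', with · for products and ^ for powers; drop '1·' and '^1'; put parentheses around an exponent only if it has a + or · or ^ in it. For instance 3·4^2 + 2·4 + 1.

4^(4 + 1) + 3

(0) 11|_2 = 2^(2 + 1) + 2 + 1 ↦ 3^(3 + 1) + 3 + 1|_3 = 85 ⇒ 84
(1) 84|_3 = 3^(3 + 1) + 3 ↦ 4^(4 + 1) + 4|_4 = 1028 ⇒ 1027
(2) 1027|_4 = 4^(4 + 1) + 3 ↦ 5^(5 + 1) + 3|_5 = 15628 ⇒ 15627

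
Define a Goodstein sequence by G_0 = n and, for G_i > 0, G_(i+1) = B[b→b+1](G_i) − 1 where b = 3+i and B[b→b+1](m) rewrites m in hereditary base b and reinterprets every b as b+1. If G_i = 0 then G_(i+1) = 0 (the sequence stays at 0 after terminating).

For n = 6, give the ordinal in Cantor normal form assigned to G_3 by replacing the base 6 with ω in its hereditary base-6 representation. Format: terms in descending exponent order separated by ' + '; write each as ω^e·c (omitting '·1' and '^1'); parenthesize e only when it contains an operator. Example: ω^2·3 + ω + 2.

[0] 6 ≡ 2·3 (base 3). Lift 4: 8. −1: 7.
[1] 7 ≡ 4 + 3 (base 4). Lift 5: 8. −1: 7.
[2] 7 ≡ 5 + 2 (base 5). Lift 6: 8. −1: 7.

ω + 1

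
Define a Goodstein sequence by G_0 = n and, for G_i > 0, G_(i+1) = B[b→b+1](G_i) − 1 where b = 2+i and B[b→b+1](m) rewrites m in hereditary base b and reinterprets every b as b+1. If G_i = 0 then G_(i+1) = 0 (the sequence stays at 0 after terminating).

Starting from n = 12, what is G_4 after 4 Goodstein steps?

(0) 12|_2 = 2^(2 + 1) + 2^2 ↦ 3^(3 + 1) + 3^3|_3 = 108 ⇒ 107
(1) 107|_3 = 3^(3 + 1) + 2·3^2 + 2·3 + 2 ↦ 4^(4 + 1) + 2·4^2 + 2·4 + 2|_4 = 1066 ⇒ 1065
(2) 1065|_4 = 4^(4 + 1) + 2·4^2 + 2·4 + 1 ↦ 5^(5 + 1) + 2·5^2 + 2·5 + 1|_5 = 15686 ⇒ 15685
(3) 15685|_5 = 5^(5 + 1) + 2·5^2 + 2·5 ↦ 6^(6 + 1) + 2·6^2 + 2·6|_6 = 280020 ⇒ 280019

280019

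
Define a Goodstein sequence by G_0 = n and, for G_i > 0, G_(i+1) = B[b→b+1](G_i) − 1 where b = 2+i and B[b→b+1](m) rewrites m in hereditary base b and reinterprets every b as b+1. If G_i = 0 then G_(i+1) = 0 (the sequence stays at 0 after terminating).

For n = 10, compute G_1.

83

base 2: 10 = 2^(2 + 1) + 2; at 3: 3^(3 + 1) + 3 = 84; next = 83
base 3: 83 = 3^(3 + 1) + 2; at 4: 4^(4 + 1) + 2 = 1026; next = 1025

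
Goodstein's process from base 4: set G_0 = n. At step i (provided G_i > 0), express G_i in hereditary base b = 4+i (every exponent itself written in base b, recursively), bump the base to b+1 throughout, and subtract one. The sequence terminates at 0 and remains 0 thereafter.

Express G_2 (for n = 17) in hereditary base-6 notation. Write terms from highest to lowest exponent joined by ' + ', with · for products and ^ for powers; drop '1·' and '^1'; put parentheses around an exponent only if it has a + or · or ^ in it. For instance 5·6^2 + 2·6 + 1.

base 4: 17 = 4^2 + 1; at 5: 5^2 + 1 = 26; next = 25
base 5: 25 = 5^2; at 6: 6^2 = 36; next = 35

5·6 + 5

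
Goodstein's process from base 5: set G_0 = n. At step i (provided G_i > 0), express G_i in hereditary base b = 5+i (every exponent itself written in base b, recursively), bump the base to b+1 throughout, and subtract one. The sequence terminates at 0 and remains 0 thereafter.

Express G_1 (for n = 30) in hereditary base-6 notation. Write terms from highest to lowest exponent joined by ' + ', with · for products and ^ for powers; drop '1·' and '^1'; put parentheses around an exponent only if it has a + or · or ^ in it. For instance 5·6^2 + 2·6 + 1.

(0) 30|_5 = 5^2 + 5 ↦ 6^2 + 6|_6 = 42 ⇒ 41
(1) 41|_6 = 6^2 + 5 ↦ 7^2 + 5|_7 = 54 ⇒ 53

6^2 + 5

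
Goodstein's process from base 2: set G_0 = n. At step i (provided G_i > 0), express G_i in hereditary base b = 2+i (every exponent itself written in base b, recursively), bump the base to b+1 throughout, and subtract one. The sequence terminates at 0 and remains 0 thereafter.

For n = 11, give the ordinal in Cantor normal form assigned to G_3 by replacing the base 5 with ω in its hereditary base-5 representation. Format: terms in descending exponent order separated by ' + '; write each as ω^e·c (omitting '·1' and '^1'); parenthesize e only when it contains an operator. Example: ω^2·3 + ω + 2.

ω^(ω + 1) + 2

(0) 11|_2 = 2^(2 + 1) + 2 + 1 ↦ 3^(3 + 1) + 3 + 1|_3 = 85 ⇒ 84
(1) 84|_3 = 3^(3 + 1) + 3 ↦ 4^(4 + 1) + 4|_4 = 1028 ⇒ 1027
(2) 1027|_4 = 4^(4 + 1) + 3 ↦ 5^(5 + 1) + 3|_5 = 15628 ⇒ 15627
(3) 15627|_5 = 5^(5 + 1) + 2 ↦ 6^(6 + 1) + 2|_6 = 279938 ⇒ 279937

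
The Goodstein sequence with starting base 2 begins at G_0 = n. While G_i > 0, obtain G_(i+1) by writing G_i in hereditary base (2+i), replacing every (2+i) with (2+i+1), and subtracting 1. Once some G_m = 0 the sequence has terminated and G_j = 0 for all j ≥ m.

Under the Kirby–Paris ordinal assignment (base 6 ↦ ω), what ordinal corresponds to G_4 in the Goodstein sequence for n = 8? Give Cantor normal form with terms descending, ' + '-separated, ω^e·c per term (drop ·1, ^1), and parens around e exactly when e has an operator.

G_0 = 8. HB_2(8) = 2^(2 + 1). Bump = 81. G_1 = 80.
G_1 = 80. HB_3(80) = 2·3^3 + 2·3^2 + 2·3 + 2. Bump = 554. G_2 = 553.
G_2 = 553. HB_4(553) = 2·4^4 + 2·4^2 + 2·4 + 1. Bump = 6311. G_3 = 6310.
G_3 = 6310. HB_5(6310) = 2·5^5 + 2·5^2 + 2·5. Bump = 93396. G_4 = 93395.
G_4 = 93395. HB_6(93395) = 2·6^6 + 2·6^2 + 6 + 5. Bump = 1647196. G_5 = 1647195.

ω^ω·2 + ω^2·2 + ω + 5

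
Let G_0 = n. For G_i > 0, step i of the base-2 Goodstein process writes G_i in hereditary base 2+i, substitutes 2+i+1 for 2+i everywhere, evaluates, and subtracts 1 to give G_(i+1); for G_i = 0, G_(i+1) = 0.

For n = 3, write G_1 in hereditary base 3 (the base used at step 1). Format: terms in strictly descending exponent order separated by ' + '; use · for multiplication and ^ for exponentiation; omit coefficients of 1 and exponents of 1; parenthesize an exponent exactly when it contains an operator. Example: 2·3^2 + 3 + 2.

3

G_0 = 3. HB_2(3) = 2 + 1. Bump = 4. G_1 = 3.
G_1 = 3. HB_3(3) = 3. Bump = 4. G_2 = 3.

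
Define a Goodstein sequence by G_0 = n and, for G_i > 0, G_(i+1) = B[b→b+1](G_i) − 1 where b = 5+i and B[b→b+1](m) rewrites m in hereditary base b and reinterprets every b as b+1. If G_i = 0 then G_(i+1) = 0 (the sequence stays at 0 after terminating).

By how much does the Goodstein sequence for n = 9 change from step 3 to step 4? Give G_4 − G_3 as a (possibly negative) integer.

0

(0) 9|_5 = 5 + 4 ↦ 6 + 4|_6 = 10 ⇒ 9
(1) 9|_6 = 6 + 3 ↦ 7 + 3|_7 = 10 ⇒ 9
(2) 9|_7 = 7 + 2 ↦ 8 + 2|_8 = 10 ⇒ 9
(3) 9|_8 = 8 + 1 ↦ 9 + 1|_9 = 10 ⇒ 9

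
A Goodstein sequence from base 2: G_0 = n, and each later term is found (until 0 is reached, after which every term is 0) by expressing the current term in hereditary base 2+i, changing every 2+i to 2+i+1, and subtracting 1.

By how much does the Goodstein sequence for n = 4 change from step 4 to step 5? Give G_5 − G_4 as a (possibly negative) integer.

step 0: 4 = 2^2; sub 3 for 2: 3^3; = 27; G_1 = 27−1 = 26
step 1: 26 = 2·3^2 + 2·3 + 2; sub 4 for 3: 2·4^2 + 2·4 + 2; = 42; G_2 = 42−1 = 41
step 2: 41 = 2·4^2 + 2·4 + 1; sub 5 for 4: 2·5^2 + 2·5 + 1; = 61; G_3 = 61−1 = 60
step 3: 60 = 2·5^2 + 2·5; sub 6 for 5: 2·6^2 + 2·6; = 84; G_4 = 84−1 = 83
step 4: 83 = 2·6^2 + 6 + 5; sub 7 for 6: 2·7^2 + 7 + 5; = 110; G_5 = 110−1 = 109

26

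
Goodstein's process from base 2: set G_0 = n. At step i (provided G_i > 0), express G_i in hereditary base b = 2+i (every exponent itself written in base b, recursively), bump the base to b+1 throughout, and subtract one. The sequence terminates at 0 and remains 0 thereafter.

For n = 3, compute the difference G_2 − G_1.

0

[0] 3 ≡ 2 + 1 (base 2). Lift 3: 4. −1: 3.
[1] 3 ≡ 3 (base 3). Lift 4: 4. −1: 3.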